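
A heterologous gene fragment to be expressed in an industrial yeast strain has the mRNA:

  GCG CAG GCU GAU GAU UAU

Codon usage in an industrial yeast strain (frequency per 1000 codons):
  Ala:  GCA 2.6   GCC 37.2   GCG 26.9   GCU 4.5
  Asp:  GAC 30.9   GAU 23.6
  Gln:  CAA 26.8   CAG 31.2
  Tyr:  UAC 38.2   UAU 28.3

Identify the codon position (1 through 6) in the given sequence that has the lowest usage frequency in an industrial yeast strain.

3

Codon 1 GCG (Ala): 26.9 per 1000.
Codon 2 CAG (Gln): 31.2 per 1000.
Codon 3 GCU (Ala): 4.5 per 1000.
Codon 4 GAU (Asp): 23.6 per 1000.
Codon 5 GAU (Asp): 23.6 per 1000.
Codon 6 UAU (Tyr): 28.3 per 1000.
Lowest frequency is 4.5 at codon 3.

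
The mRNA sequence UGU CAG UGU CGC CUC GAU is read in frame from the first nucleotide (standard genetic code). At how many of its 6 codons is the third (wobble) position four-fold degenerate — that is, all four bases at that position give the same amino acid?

Codon 1 UGU (Cys): third position 2-fold.
Codon 2 CAG (Gln): third position 2-fold.
Codon 3 UGU (Cys): third position 2-fold.
Codon 4 CGC (Arg): third position 4-fold.
Codon 5 CUC (Leu): third position 4-fold.
Codon 6 GAU (Asp): third position 2-fold.
Four-fold degenerate third positions: 2.

2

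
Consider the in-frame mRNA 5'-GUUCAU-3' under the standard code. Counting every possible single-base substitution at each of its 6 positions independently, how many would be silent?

4

Codon 1 (GUU, Val): 3 synonymous substitutions.
Codon 2 (CAU, His): 1 synonymous substitution.
Total: 3 + 1 = 4.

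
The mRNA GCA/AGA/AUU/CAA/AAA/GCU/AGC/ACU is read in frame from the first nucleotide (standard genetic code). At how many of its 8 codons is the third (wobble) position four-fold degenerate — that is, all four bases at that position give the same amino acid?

3

Codon 1 GCA (Ala): third position 4-fold.
Codon 2 AGA (Arg): third position 2-fold.
Codon 3 AUU (Ile): third position 3-fold.
Codon 4 CAA (Gln): third position 2-fold.
Codon 5 AAA (Lys): third position 2-fold.
Codon 6 GCU (Ala): third position 4-fold.
Codon 7 AGC (Ser): third position 2-fold.
Codon 8 ACU (Thr): third position 4-fold.
Four-fold degenerate third positions: 3.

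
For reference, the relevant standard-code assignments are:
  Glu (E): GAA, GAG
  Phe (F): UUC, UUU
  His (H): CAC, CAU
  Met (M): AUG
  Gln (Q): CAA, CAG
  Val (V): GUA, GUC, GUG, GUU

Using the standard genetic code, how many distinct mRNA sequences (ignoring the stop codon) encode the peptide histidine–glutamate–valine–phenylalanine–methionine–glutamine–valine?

His: 2 codons.
Glu: 2 codons.
Val: 4 codons.
Phe: 2 codons.
Met: 1 codon.
Gln: 2 codons.
Val: 4 codons.
2 × 2 × 4 × 2 × 1 × 2 × 4 = 256.

256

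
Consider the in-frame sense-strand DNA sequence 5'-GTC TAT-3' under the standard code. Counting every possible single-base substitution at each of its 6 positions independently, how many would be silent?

Codon 1 (GTC, Val): 3 synonymous substitutions.
Codon 2 (TAT, Tyr): 1 synonymous substitution.
Total: 3 + 1 = 4.

4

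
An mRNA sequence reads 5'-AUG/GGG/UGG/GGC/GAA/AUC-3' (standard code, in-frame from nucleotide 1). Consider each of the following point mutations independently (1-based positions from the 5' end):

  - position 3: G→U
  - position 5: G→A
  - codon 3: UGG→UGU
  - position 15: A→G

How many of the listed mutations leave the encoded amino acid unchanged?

1

Codon 1: AUG (Met) → AUU (Ile) — missense.
Codon 2: GGG (Gly) → GAG (Glu) — missense.
Codon 3: UGG (Trp) → UGU (Cys) — missense.
Codon 5: GAA (Glu) → GAG (Glu) — synonymous.
Synonymous: 1 of 4.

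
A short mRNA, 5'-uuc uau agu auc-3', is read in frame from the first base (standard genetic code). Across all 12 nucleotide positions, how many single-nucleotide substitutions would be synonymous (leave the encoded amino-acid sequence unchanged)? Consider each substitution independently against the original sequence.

Codon 1 (UUC, Phe): 1 synonymous substitution.
Codon 2 (UAU, Tyr): 1 synonymous substitution.
Codon 3 (AGU, Ser): 1 synonymous substitution.
Codon 4 (AUC, Ile): 2 synonymous substitutions.
Total: 1 + 1 + 1 + 2 = 5.

5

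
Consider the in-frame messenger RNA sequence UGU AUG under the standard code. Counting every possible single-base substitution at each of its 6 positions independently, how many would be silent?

1

Codon 1 (UGU, Cys): 1 synonymous substitution.
Codon 2 (AUG, Met): 0 synonymous substitutions.
Total: 1 + 0 = 1.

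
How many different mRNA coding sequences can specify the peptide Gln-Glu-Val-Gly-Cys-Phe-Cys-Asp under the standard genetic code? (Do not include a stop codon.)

1024

Gln: 2 codons.
Glu: 2 codons.
Val: 4 codons.
Gly: 4 codons.
Cys: 2 codons.
Phe: 2 codons.
Cys: 2 codons.
Asp: 2 codons.
2 × 2 × 4 × 4 × 2 × 2 × 2 × 2 = 1024.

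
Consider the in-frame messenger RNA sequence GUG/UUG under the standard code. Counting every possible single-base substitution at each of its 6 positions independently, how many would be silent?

Codon 1 (GUG, Val): 3 synonymous substitutions.
Codon 2 (UUG, Leu): 2 synonymous substitutions.
Total: 3 + 2 = 5.

5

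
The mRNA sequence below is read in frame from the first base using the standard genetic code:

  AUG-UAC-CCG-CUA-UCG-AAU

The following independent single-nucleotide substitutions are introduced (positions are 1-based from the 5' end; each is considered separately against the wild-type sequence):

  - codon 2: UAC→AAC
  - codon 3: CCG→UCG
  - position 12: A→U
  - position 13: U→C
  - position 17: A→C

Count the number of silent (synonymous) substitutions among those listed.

1

Codon 2: UAC (Tyr) → AAC (Asn) — missense.
Codon 3: CCG (Pro) → UCG (Ser) — missense.
Codon 4: CUA (Leu) → CUU (Leu) — synonymous.
Codon 5: UCG (Ser) → CCG (Pro) — missense.
Codon 6: AAU (Asn) → ACU (Thr) — missense.
Synonymous: 1 of 5.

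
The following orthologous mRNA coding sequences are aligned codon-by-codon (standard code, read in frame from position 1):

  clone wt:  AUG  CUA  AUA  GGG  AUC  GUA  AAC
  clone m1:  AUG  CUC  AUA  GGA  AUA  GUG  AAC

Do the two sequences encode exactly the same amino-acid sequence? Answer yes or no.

Codon 1: AUG Met / AUG Met — identical.
Codon 2: CUA Leu / CUC Leu — synonymous.
Codon 3: AUA Ile / AUA Ile — identical.
Codon 4: GGG Gly / GGA Gly — synonymous.
Codon 5: AUC Ile / AUA Ile — synonymous.
Codon 6: GUA Val / GUG Val — synonymous.
Codon 7: AAC Asn / AAC Asn — identical.
Nonsynonymous differences: 0 → same protein.

yes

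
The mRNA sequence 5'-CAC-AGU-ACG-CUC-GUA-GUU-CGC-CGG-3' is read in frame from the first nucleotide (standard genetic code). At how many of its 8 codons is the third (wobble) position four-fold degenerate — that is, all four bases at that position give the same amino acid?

6

Codon 1 CAC (His): third position 2-fold.
Codon 2 AGU (Ser): third position 2-fold.
Codon 3 ACG (Thr): third position 4-fold.
Codon 4 CUC (Leu): third position 4-fold.
Codon 5 GUA (Val): third position 4-fold.
Codon 6 GUU (Val): third position 4-fold.
Codon 7 CGC (Arg): third position 4-fold.
Codon 8 CGG (Arg): third position 4-fold.
Four-fold degenerate third positions: 6.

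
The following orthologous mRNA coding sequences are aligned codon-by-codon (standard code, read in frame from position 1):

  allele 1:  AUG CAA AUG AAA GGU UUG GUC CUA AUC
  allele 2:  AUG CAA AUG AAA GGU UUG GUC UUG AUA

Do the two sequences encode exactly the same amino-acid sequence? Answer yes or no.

yes

Codon 1: AUG Met / AUG Met — identical.
Codon 2: CAA Gln / CAA Gln — identical.
Codon 3: AUG Met / AUG Met — identical.
Codon 4: AAA Lys / AAA Lys — identical.
Codon 5: GGU Gly / GGU Gly — identical.
Codon 6: UUG Leu / UUG Leu — identical.
Codon 7: GUC Val / GUC Val — identical.
Codon 8: CUA Leu / UUG Leu — synonymous.
Codon 9: AUC Ile / AUA Ile — synonymous.
Nonsynonymous differences: 0 → same protein.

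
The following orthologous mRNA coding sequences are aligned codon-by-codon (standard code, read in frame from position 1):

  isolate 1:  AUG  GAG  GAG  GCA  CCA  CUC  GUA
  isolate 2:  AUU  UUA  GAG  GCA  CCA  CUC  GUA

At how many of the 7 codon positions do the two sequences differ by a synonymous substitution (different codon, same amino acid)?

Codon 1: AUG Met / AUU Ile — nonsynonymous.
Codon 2: GAG Glu / UUA Leu — nonsynonymous.
Codon 3: GAG Glu / GAG Glu — identical.
Codon 4: GCA Ala / GCA Ala — identical.
Codon 5: CCA Pro / CCA Pro — identical.
Codon 6: CUC Leu / CUC Leu — identical.
Codon 7: GUA Val / GUA Val — identical.
Synonymous differences: 0.

0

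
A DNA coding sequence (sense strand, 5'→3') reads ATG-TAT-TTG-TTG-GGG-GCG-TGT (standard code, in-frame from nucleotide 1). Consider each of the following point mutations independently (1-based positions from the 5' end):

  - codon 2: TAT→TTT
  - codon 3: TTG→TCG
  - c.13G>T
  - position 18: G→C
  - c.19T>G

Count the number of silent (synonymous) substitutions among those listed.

Codon 2: TAT (Tyr) → TTT (Phe) — missense.
Codon 3: TTG (Leu) → TCG (Ser) — missense.
Codon 5: GGG (Gly) → TGG (Trp) — missense.
Codon 6: GCG (Ala) → GCC (Ala) — synonymous.
Codon 7: TGT (Cys) → GGT (Gly) — missense.
Synonymous: 1 of 5.

1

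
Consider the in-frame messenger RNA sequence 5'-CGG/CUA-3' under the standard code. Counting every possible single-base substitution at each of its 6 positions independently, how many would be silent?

8

Codon 1 (CGG, Arg): 4 synonymous substitutions.
Codon 2 (CUA, Leu): 4 synonymous substitutions.
Total: 4 + 4 = 8.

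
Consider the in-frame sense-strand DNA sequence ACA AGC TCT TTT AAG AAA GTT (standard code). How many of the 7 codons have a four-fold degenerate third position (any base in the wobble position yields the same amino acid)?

Codon 1 ACA (Thr): third position 4-fold.
Codon 2 AGC (Ser): third position 2-fold.
Codon 3 TCT (Ser): third position 4-fold.
Codon 4 TTT (Phe): third position 2-fold.
Codon 5 AAG (Lys): third position 2-fold.
Codon 6 AAA (Lys): third position 2-fold.
Codon 7 GTT (Val): third position 4-fold.
Four-fold degenerate third positions: 3.

3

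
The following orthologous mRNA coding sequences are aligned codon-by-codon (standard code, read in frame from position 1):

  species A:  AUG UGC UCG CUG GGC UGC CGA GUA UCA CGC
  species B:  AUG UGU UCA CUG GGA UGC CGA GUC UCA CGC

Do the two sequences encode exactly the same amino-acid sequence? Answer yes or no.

yes

Codon 1: AUG Met / AUG Met — identical.
Codon 2: UGC Cys / UGU Cys — synonymous.
Codon 3: UCG Ser / UCA Ser — synonymous.
Codon 4: CUG Leu / CUG Leu — identical.
Codon 5: GGC Gly / GGA Gly — synonymous.
Codon 6: UGC Cys / UGC Cys — identical.
Codon 7: CGA Arg / CGA Arg — identical.
Codon 8: GUA Val / GUC Val — synonymous.
Codon 9: UCA Ser / UCA Ser — identical.
Codon 10: CGC Arg / CGC Arg — identical.
Nonsynonymous differences: 0 → same protein.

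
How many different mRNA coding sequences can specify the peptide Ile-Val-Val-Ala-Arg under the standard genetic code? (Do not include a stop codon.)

1152

Ile: 3 codons.
Val: 4 codons.
Val: 4 codons.
Ala: 4 codons.
Arg: 6 codons.
3 × 4 × 4 × 4 × 6 = 1152.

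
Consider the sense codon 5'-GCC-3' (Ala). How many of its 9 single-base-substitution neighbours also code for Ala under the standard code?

Position 1: none → 0 synonymous.
Position 2: none → 0 synonymous.
Position 3: GCU, GCA, GCG → 3 synonymous.
Total: 0 + 0 + 3 = 3.

3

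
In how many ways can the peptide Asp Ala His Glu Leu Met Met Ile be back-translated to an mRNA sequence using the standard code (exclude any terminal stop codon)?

576

Asp: 2 codons.
Ala: 4 codons.
His: 2 codons.
Glu: 2 codons.
Leu: 6 codons.
Met: 1 codon.
Met: 1 codon.
Ile: 3 codons.
2 × 4 × 2 × 2 × 6 × 1 × 1 × 3 = 576.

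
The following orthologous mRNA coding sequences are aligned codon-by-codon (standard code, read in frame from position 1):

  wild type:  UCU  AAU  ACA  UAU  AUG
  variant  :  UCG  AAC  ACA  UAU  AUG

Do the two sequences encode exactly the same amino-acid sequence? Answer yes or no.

Codon 1: UCU Ser / UCG Ser — synonymous.
Codon 2: AAU Asn / AAC Asn — synonymous.
Codon 3: ACA Thr / ACA Thr — identical.
Codon 4: UAU Tyr / UAU Tyr — identical.
Codon 5: AUG Met / AUG Met — identical.
Nonsynonymous differences: 0 → same protein.

yes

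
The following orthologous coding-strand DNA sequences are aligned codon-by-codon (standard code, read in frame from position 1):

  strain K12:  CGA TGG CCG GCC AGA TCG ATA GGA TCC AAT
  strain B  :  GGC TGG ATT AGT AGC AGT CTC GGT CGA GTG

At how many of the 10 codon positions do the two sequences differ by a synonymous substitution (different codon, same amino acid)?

Codon 1: CGA Arg / GGC Gly — nonsynonymous.
Codon 2: TGG Trp / TGG Trp — identical.
Codon 3: CCG Pro / ATT Ile — nonsynonymous.
Codon 4: GCC Ala / AGT Ser — nonsynonymous.
Codon 5: AGA Arg / AGC Ser — nonsynonymous.
Codon 6: TCG Ser / AGT Ser — synonymous.
Codon 7: ATA Ile / CTC Leu — nonsynonymous.
Codon 8: GGA Gly / GGT Gly — synonymous.
Codon 9: TCC Ser / CGA Arg — nonsynonymous.
Codon 10: AAT Asn / GTG Val — nonsynonymous.
Synonymous differences: 2.

2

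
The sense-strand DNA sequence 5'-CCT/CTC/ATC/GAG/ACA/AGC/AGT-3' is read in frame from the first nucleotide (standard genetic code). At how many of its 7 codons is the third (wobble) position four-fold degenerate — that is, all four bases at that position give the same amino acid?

3

Codon 1 CCT (Pro): third position 4-fold.
Codon 2 CTC (Leu): third position 4-fold.
Codon 3 ATC (Ile): third position 3-fold.
Codon 4 GAG (Glu): third position 2-fold.
Codon 5 ACA (Thr): third position 4-fold.
Codon 6 AGC (Ser): third position 2-fold.
Codon 7 AGT (Ser): third position 2-fold.
Four-fold degenerate third positions: 3.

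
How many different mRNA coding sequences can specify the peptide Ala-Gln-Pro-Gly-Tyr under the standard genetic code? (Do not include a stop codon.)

256

Ala: 4 codons.
Gln: 2 codons.
Pro: 4 codons.
Gly: 4 codons.
Tyr: 2 codons.
4 × 2 × 4 × 4 × 2 = 256.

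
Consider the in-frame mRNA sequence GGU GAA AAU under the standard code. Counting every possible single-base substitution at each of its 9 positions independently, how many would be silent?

Codon 1 (GGU, Gly): 3 synonymous substitutions.
Codon 2 (GAA, Glu): 1 synonymous substitution.
Codon 3 (AAU, Asn): 1 synonymous substitution.
Total: 3 + 1 + 1 = 5.

5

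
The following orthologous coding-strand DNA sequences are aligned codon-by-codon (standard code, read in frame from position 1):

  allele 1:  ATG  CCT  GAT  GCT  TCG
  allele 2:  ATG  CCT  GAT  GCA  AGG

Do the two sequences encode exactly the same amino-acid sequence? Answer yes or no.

no

Codon 1: ATG Met / ATG Met — identical.
Codon 2: CCT Pro / CCT Pro — identical.
Codon 3: GAT Asp / GAT Asp — identical.
Codon 4: GCT Ala / GCA Ala — synonymous.
Codon 5: TCG Ser / AGG Arg — nonsynonymous.
Nonsynonymous differences: 1 → different protein.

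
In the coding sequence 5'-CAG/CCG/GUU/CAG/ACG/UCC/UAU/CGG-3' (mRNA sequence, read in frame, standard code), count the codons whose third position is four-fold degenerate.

Codon 1 CAG (Gln): third position 2-fold.
Codon 2 CCG (Pro): third position 4-fold.
Codon 3 GUU (Val): third position 4-fold.
Codon 4 CAG (Gln): third position 2-fold.
Codon 5 ACG (Thr): third position 4-fold.
Codon 6 UCC (Ser): third position 4-fold.
Codon 7 UAU (Tyr): third position 2-fold.
Codon 8 CGG (Arg): third position 4-fold.
Four-fold degenerate third positions: 5.

5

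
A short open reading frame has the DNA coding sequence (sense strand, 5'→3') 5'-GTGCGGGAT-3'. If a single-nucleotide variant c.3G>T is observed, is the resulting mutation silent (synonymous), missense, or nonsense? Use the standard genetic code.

Position 3 falls in codon 1: GTG → Val.
After the substitution the codon is GTT → Val.
Both encode Val, so the change is synonymous.

silent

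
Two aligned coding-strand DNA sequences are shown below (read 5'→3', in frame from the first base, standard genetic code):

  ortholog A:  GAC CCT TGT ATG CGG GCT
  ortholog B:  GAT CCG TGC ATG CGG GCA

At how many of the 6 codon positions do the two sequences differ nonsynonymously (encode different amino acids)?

Codon 1: GAC Asp / GAT Asp — synonymous.
Codon 2: CCT Pro / CCG Pro — synonymous.
Codon 3: TGT Cys / TGC Cys — synonymous.
Codon 4: ATG Met / ATG Met — identical.
Codon 5: CGG Arg / CGG Arg — identical.
Codon 6: GCT Ala / GCA Ala — synonymous.
Nonsynonymous differences: 0.

0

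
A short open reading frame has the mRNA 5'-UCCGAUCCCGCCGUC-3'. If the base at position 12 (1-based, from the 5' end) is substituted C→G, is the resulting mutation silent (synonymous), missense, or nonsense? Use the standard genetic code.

Position 12 falls in codon 4: GCC → Ala.
After the substitution the codon is GCG → Ala.
Both encode Ala, so the change is synonymous.

silent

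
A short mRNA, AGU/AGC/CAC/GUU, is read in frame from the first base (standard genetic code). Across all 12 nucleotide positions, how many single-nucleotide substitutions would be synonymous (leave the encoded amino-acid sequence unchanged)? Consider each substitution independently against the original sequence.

6

Codon 1 (AGU, Ser): 1 synonymous substitution.
Codon 2 (AGC, Ser): 1 synonymous substitution.
Codon 3 (CAC, His): 1 synonymous substitution.
Codon 4 (GUU, Val): 3 synonymous substitutions.
Total: 1 + 1 + 1 + 3 = 6.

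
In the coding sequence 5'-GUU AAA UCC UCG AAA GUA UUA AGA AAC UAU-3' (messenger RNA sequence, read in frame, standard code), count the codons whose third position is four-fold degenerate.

Codon 1 GUU (Val): third position 4-fold.
Codon 2 AAA (Lys): third position 2-fold.
Codon 3 UCC (Ser): third position 4-fold.
Codon 4 UCG (Ser): third position 4-fold.
Codon 5 AAA (Lys): third position 2-fold.
Codon 6 GUA (Val): third position 4-fold.
Codon 7 UUA (Leu): third position 2-fold.
Codon 8 AGA (Arg): third position 2-fold.
Codon 9 AAC (Asn): third position 2-fold.
Codon 10 UAU (Tyr): third position 2-fold.
Four-fold degenerate third positions: 4.

4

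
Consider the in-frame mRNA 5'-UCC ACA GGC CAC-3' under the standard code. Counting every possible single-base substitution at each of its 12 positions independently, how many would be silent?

Codon 1 (UCC, Ser): 3 synonymous substitutions.
Codon 2 (ACA, Thr): 3 synonymous substitutions.
Codon 3 (GGC, Gly): 3 synonymous substitutions.
Codon 4 (CAC, His): 1 synonymous substitution.
Total: 3 + 3 + 3 + 1 = 10.

10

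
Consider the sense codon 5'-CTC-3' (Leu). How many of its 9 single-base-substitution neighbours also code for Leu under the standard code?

3

Position 1: none → 0 synonymous.
Position 2: none → 0 synonymous.
Position 3: CTT, CTA, CTG → 3 synonymous.
Total: 0 + 0 + 3 = 3.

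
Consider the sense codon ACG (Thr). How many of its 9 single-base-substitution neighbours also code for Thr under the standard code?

Position 1: none → 0 synonymous.
Position 2: none → 0 synonymous.
Position 3: ACT, ACC, ACA → 3 synonymous.
Total: 0 + 0 + 3 = 3.

3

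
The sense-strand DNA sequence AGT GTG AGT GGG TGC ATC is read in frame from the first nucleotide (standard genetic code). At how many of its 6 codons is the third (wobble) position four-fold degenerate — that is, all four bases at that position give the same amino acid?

2

Codon 1 AGT (Ser): third position 2-fold.
Codon 2 GTG (Val): third position 4-fold.
Codon 3 AGT (Ser): third position 2-fold.
Codon 4 GGG (Gly): third position 4-fold.
Codon 5 TGC (Cys): third position 2-fold.
Codon 6 ATC (Ile): third position 3-fold.
Four-fold degenerate third positions: 2.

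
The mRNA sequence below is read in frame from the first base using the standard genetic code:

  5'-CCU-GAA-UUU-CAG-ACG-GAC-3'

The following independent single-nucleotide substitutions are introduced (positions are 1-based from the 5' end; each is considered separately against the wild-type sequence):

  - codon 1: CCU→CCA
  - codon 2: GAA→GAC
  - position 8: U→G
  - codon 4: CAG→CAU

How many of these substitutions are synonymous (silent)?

Codon 1: CCU (Pro) → CCA (Pro) — synonymous.
Codon 2: GAA (Glu) → GAC (Asp) — missense.
Codon 3: UUU (Phe) → UGU (Cys) — missense.
Codon 4: CAG (Gln) → CAU (His) — missense.
Synonymous: 1 of 4.

1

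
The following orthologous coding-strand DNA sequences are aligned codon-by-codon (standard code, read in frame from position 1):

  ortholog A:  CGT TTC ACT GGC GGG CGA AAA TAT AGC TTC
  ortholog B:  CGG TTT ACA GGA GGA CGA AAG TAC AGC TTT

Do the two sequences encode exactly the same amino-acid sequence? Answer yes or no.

Codon 1: CGT Arg / CGG Arg — synonymous.
Codon 2: TTC Phe / TTT Phe — synonymous.
Codon 3: ACT Thr / ACA Thr — synonymous.
Codon 4: GGC Gly / GGA Gly — synonymous.
Codon 5: GGG Gly / GGA Gly — synonymous.
Codon 6: CGA Arg / CGA Arg — identical.
Codon 7: AAA Lys / AAG Lys — synonymous.
Codon 8: TAT Tyr / TAC Tyr — synonymous.
Codon 9: AGC Ser / AGC Ser — identical.
Codon 10: TTC Phe / TTT Phe — synonymous.
Nonsynonymous differences: 0 → same protein.

yes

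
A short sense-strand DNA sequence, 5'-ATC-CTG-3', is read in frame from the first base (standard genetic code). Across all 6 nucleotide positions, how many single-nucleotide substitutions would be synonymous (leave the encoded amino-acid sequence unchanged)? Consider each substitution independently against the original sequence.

Codon 1 (ATC, Ile): 2 synonymous substitutions.
Codon 2 (CTG, Leu): 4 synonymous substitutions.
Total: 2 + 4 = 6.

6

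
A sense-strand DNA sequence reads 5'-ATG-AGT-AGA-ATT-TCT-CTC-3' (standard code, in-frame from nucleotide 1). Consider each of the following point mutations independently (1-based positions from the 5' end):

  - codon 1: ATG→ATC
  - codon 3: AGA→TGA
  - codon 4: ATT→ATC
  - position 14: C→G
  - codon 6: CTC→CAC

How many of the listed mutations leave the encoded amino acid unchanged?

Codon 1: ATG (Met) → ATC (Ile) — missense.
Codon 3: AGA (Arg) → TGA (Stop) — nonsense.
Codon 4: ATT (Ile) → ATC (Ile) — synonymous.
Codon 5: TCT (Ser) → TGT (Cys) — missense.
Codon 6: CTC (Leu) → CAC (His) — missense.
Synonymous: 1 of 5.

1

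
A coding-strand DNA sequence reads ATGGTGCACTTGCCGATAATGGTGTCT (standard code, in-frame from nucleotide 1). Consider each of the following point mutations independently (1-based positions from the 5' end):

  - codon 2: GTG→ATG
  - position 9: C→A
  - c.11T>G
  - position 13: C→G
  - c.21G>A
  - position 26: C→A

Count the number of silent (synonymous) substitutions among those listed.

Codon 2: GTG (Val) → ATG (Met) — missense.
Codon 3: CAC (His) → CAA (Gln) — missense.
Codon 4: TTG (Leu) → TGG (Trp) — missense.
Codon 5: CCG (Pro) → GCG (Ala) — missense.
Codon 7: ATG (Met) → ATA (Ile) — missense.
Codon 9: TCT (Ser) → TAT (Tyr) — missense.
Synonymous: 0 of 6.

0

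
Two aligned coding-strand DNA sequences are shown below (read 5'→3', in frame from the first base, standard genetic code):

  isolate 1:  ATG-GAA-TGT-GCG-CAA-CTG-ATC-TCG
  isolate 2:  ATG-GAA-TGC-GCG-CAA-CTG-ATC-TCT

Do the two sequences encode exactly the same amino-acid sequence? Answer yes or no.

Codon 1: ATG Met / ATG Met — identical.
Codon 2: GAA Glu / GAA Glu — identical.
Codon 3: TGT Cys / TGC Cys — synonymous.
Codon 4: GCG Ala / GCG Ala — identical.
Codon 5: CAA Gln / CAA Gln — identical.
Codon 6: CTG Leu / CTG Leu — identical.
Codon 7: ATC Ile / ATC Ile — identical.
Codon 8: TCG Ser / TCT Ser — synonymous.
Nonsynonymous differences: 0 → same protein.

yes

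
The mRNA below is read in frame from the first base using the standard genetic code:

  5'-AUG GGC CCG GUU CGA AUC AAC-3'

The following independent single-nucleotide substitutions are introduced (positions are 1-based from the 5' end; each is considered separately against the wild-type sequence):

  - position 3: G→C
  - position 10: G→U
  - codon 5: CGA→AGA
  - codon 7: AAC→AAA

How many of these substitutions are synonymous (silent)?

Codon 1: AUG (Met) → AUC (Ile) — missense.
Codon 4: GUU (Val) → UUU (Phe) — missense.
Codon 5: CGA (Arg) → AGA (Arg) — synonymous.
Codon 7: AAC (Asn) → AAA (Lys) — missense.
Synonymous: 1 of 4.

1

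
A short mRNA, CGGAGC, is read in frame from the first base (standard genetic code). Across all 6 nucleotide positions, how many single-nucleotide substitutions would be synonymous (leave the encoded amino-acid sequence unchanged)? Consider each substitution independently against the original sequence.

Codon 1 (CGG, Arg): 4 synonymous substitutions.
Codon 2 (AGC, Ser): 1 synonymous substitution.
Total: 4 + 1 = 5.

5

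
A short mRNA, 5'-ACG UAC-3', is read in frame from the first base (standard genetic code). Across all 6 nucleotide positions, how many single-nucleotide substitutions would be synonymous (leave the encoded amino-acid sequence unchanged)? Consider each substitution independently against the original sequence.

Codon 1 (ACG, Thr): 3 synonymous substitutions.
Codon 2 (UAC, Tyr): 1 synonymous substitution.
Total: 3 + 1 = 4.

4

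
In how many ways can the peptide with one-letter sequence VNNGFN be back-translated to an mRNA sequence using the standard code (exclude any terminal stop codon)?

Val: 4 codons.
Asn: 2 codons.
Asn: 2 codons.
Gly: 4 codons.
Phe: 2 codons.
Asn: 2 codons.
4 × 2 × 2 × 4 × 2 × 2 = 256.

256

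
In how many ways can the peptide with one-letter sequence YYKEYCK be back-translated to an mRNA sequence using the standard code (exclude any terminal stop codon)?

128

Tyr: 2 codons.
Tyr: 2 codons.
Lys: 2 codons.
Glu: 2 codons.
Tyr: 2 codons.
Cys: 2 codons.
Lys: 2 codons.
2 × 2 × 2 × 2 × 2 × 2 × 2 = 128.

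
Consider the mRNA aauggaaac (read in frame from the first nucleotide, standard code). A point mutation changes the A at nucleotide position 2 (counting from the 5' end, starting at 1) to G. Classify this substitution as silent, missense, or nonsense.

Position 2 falls in codon 1: AAU → Asn.
After the substitution the codon is AGU → Ser.
Asn ≠ Ser, so this is a missense mutation.

missense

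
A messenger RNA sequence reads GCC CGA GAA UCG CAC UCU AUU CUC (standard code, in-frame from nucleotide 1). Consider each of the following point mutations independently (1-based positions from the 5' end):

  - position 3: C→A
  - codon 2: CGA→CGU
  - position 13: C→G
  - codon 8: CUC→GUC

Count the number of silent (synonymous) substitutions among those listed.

2

Codon 1: GCC (Ala) → GCA (Ala) — synonymous.
Codon 2: CGA (Arg) → CGU (Arg) — synonymous.
Codon 5: CAC (His) → GAC (Asp) — missense.
Codon 8: CUC (Leu) → GUC (Val) — missense.
Synonymous: 2 of 4.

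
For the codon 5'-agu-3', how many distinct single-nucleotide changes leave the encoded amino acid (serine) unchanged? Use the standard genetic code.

1

Position 1: none → 0 synonymous.
Position 2: none → 0 synonymous.
Position 3: AGC → 1 synonymous.
Total: 0 + 0 + 1 = 1.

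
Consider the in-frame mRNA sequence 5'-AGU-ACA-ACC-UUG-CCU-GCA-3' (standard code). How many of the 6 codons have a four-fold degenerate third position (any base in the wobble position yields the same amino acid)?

4

Codon 1 AGU (Ser): third position 2-fold.
Codon 2 ACA (Thr): third position 4-fold.
Codon 3 ACC (Thr): third position 4-fold.
Codon 4 UUG (Leu): third position 2-fold.
Codon 5 CCU (Pro): third position 4-fold.
Codon 6 GCA (Ala): third position 4-fold.
Four-fold degenerate third positions: 4.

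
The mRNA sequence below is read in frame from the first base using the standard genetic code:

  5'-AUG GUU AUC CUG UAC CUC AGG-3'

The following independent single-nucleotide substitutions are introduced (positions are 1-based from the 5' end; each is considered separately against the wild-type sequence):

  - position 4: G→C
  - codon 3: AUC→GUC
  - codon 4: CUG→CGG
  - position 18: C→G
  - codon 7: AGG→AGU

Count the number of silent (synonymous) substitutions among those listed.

1

Codon 2: GUU (Val) → CUU (Leu) — missense.
Codon 3: AUC (Ile) → GUC (Val) — missense.
Codon 4: CUG (Leu) → CGG (Arg) — missense.
Codon 6: CUC (Leu) → CUG (Leu) — synonymous.
Codon 7: AGG (Arg) → AGU (Ser) — missense.
Synonymous: 1 of 5.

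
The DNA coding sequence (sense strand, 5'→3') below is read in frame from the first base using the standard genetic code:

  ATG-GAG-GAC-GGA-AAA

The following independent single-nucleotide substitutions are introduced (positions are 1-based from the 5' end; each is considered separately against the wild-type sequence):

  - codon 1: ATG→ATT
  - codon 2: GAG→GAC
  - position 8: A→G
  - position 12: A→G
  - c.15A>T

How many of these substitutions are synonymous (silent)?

Codon 1: ATG (Met) → ATT (Ile) — missense.
Codon 2: GAG (Glu) → GAC (Asp) — missense.
Codon 3: GAC (Asp) → GGC (Gly) — missense.
Codon 4: GGA (Gly) → GGG (Gly) — synonymous.
Codon 5: AAA (Lys) → AAT (Asn) — missense.
Synonymous: 1 of 5.

1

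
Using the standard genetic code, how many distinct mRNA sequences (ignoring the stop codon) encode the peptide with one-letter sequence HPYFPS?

His: 2 codons.
Pro: 4 codons.
Tyr: 2 codons.
Phe: 2 codons.
Pro: 4 codons.
Ser: 6 codons.
2 × 4 × 2 × 2 × 4 × 6 = 768.

768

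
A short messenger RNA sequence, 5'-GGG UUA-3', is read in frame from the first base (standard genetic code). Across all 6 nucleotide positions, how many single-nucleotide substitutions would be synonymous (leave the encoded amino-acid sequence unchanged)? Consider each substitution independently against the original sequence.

Codon 1 (GGG, Gly): 3 synonymous substitutions.
Codon 2 (UUA, Leu): 2 synonymous substitutions.
Total: 3 + 2 = 5.

5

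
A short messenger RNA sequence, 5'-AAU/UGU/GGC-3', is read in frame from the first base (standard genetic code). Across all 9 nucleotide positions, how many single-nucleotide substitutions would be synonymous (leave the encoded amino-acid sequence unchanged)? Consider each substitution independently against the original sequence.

Codon 1 (AAU, Asn): 1 synonymous substitution.
Codon 2 (UGU, Cys): 1 synonymous substitution.
Codon 3 (GGC, Gly): 3 synonymous substitutions.
Total: 1 + 1 + 3 = 5.

5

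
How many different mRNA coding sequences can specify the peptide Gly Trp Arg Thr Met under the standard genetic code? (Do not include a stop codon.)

96

Gly: 4 codons.
Trp: 1 codon.
Arg: 6 codons.
Thr: 4 codons.
Met: 1 codon.
4 × 1 × 6 × 4 × 1 = 96.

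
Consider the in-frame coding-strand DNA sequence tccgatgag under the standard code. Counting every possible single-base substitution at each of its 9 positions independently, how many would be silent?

Codon 1 (TCC, Ser): 3 synonymous substitutions.
Codon 2 (GAT, Asp): 1 synonymous substitution.
Codon 3 (GAG, Glu): 1 synonymous substitution.
Total: 3 + 1 + 1 = 5.

5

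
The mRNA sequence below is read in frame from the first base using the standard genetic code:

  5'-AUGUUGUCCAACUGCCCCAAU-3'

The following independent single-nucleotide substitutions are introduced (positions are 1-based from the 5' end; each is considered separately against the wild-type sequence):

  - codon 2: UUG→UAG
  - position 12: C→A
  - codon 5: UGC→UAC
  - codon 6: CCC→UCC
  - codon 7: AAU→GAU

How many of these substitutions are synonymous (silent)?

0

Codon 2: UUG (Leu) → UAG (Stop) — nonsense.
Codon 4: AAC (Asn) → AAA (Lys) — missense.
Codon 5: UGC (Cys) → UAC (Tyr) — missense.
Codon 6: CCC (Pro) → UCC (Ser) — missense.
Codon 7: AAU (Asn) → GAU (Asp) — missense.
Synonymous: 0 of 5.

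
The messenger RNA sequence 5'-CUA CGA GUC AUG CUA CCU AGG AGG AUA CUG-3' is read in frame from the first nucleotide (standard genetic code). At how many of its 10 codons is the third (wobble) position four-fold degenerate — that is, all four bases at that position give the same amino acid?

Codon 1 CUA (Leu): third position 4-fold.
Codon 2 CGA (Arg): third position 4-fold.
Codon 3 GUC (Val): third position 4-fold.
Codon 4 AUG (Met): third position 1-fold.
Codon 5 CUA (Leu): third position 4-fold.
Codon 6 CCU (Pro): third position 4-fold.
Codon 7 AGG (Arg): third position 2-fold.
Codon 8 AGG (Arg): third position 2-fold.
Codon 9 AUA (Ile): third position 3-fold.
Codon 10 CUG (Leu): third position 4-fold.
Four-fold degenerate third positions: 6.

6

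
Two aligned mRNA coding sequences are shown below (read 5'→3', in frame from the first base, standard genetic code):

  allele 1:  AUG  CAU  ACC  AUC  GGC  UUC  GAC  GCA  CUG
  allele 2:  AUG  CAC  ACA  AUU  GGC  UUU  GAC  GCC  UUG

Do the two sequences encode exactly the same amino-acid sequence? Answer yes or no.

yes

Codon 1: AUG Met / AUG Met — identical.
Codon 2: CAU His / CAC His — synonymous.
Codon 3: ACC Thr / ACA Thr — synonymous.
Codon 4: AUC Ile / AUU Ile — synonymous.
Codon 5: GGC Gly / GGC Gly — identical.
Codon 6: UUC Phe / UUU Phe — synonymous.
Codon 7: GAC Asp / GAC Asp — identical.
Codon 8: GCA Ala / GCC Ala — synonymous.
Codon 9: CUG Leu / UUG Leu — synonymous.
Nonsynonymous differences: 0 → same protein.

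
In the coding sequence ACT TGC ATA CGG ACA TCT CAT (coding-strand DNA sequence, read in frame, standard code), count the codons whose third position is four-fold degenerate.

4

Codon 1 ACT (Thr): third position 4-fold.
Codon 2 TGC (Cys): third position 2-fold.
Codon 3 ATA (Ile): third position 3-fold.
Codon 4 CGG (Arg): third position 4-fold.
Codon 5 ACA (Thr): third position 4-fold.
Codon 6 TCT (Ser): third position 4-fold.
Codon 7 CAT (His): third position 2-fold.
Four-fold degenerate third positions: 4.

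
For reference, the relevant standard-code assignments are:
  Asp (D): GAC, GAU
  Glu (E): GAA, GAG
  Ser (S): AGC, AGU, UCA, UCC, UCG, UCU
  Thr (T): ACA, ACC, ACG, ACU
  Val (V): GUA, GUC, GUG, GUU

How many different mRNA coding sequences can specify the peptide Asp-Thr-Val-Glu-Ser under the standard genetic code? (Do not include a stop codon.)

Asp: 2 codons.
Thr: 4 codons.
Val: 4 codons.
Glu: 2 codons.
Ser: 6 codons.
2 × 4 × 4 × 2 × 6 = 384.

384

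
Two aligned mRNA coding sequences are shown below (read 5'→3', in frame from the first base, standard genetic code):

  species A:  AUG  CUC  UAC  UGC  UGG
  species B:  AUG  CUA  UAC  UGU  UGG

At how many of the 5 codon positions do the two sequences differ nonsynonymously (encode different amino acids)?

Codon 1: AUG Met / AUG Met — identical.
Codon 2: CUC Leu / CUA Leu — synonymous.
Codon 3: UAC Tyr / UAC Tyr — identical.
Codon 4: UGC Cys / UGU Cys — synonymous.
Codon 5: UGG Trp / UGG Trp — identical.
Nonsynonymous differences: 0.

0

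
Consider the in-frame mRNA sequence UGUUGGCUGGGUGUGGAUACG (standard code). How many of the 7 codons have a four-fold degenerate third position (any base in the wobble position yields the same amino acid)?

4

Codon 1 UGU (Cys): third position 2-fold.
Codon 2 UGG (Trp): third position 1-fold.
Codon 3 CUG (Leu): third position 4-fold.
Codon 4 GGU (Gly): third position 4-fold.
Codon 5 GUG (Val): third position 4-fold.
Codon 6 GAU (Asp): third position 2-fold.
Codon 7 ACG (Thr): third position 4-fold.
Four-fold degenerate third positions: 4.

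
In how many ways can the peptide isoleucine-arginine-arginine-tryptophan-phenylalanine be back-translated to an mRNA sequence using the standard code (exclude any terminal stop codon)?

Ile: 3 codons.
Arg: 6 codons.
Arg: 6 codons.
Trp: 1 codon.
Phe: 2 codons.
3 × 6 × 6 × 1 × 2 = 216.

216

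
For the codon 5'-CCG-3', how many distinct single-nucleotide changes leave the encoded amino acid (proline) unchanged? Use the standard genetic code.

3

Position 1: none → 0 synonymous.
Position 2: none → 0 synonymous.
Position 3: CCT, CCC, CCA → 3 synonymous.
Total: 0 + 0 + 3 = 3.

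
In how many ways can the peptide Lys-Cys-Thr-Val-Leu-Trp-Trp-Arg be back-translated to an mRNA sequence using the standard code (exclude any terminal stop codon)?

2304

Lys: 2 codons.
Cys: 2 codons.
Thr: 4 codons.
Val: 4 codons.
Leu: 6 codons.
Trp: 1 codon.
Trp: 1 codon.
Arg: 6 codons.
2 × 2 × 4 × 4 × 6 × 1 × 1 × 6 = 2304.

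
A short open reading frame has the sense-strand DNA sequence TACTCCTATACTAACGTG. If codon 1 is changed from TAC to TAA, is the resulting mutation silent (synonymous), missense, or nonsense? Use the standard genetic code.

Position 3 falls in codon 1: TAC → Tyr.
After the substitution the codon is TAA → Stop.
The new codon is a stop codon, so this is a nonsense mutation.

nonsense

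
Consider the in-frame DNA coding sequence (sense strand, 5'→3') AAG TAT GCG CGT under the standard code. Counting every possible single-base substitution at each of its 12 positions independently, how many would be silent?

8

Codon 1 (AAG, Lys): 1 synonymous substitution.
Codon 2 (TAT, Tyr): 1 synonymous substitution.
Codon 3 (GCG, Ala): 3 synonymous substitutions.
Codon 4 (CGT, Arg): 3 synonymous substitutions.
Total: 1 + 1 + 3 + 3 = 8.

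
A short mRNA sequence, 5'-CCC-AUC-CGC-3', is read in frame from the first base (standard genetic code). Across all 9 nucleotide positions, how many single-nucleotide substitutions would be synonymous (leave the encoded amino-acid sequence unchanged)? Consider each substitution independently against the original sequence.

Codon 1 (CCC, Pro): 3 synonymous substitutions.
Codon 2 (AUC, Ile): 2 synonymous substitutions.
Codon 3 (CGC, Arg): 3 synonymous substitutions.
Total: 3 + 2 + 3 = 8.

8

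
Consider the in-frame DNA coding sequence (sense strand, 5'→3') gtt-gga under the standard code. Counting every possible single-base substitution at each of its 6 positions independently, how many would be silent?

6

Codon 1 (GTT, Val): 3 synonymous substitutions.
Codon 2 (GGA, Gly): 3 synonymous substitutions.
Total: 3 + 3 = 6.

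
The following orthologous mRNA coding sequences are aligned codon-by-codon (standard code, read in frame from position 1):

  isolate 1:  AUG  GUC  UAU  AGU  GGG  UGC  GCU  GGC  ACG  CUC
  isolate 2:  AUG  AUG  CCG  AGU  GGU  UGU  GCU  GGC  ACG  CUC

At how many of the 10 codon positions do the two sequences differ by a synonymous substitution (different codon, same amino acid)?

Codon 1: AUG Met / AUG Met — identical.
Codon 2: GUC Val / AUG Met — nonsynonymous.
Codon 3: UAU Tyr / CCG Pro — nonsynonymous.
Codon 4: AGU Ser / AGU Ser — identical.
Codon 5: GGG Gly / GGU Gly — synonymous.
Codon 6: UGC Cys / UGU Cys — synonymous.
Codon 7: GCU Ala / GCU Ala — identical.
Codon 8: GGC Gly / GGC Gly — identical.
Codon 9: ACG Thr / ACG Thr — identical.
Codon 10: CUC Leu / CUC Leu — identical.
Synonymous differences: 2.

2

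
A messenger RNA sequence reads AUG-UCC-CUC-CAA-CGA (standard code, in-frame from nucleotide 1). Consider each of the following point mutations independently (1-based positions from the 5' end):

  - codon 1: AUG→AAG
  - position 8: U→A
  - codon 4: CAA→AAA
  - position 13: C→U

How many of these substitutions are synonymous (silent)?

Codon 1: AUG (Met) → AAG (Lys) — missense.
Codon 3: CUC (Leu) → CAC (His) — missense.
Codon 4: CAA (Gln) → AAA (Lys) — missense.
Codon 5: CGA (Arg) → UGA (Stop) — nonsense.
Synonymous: 0 of 4.

0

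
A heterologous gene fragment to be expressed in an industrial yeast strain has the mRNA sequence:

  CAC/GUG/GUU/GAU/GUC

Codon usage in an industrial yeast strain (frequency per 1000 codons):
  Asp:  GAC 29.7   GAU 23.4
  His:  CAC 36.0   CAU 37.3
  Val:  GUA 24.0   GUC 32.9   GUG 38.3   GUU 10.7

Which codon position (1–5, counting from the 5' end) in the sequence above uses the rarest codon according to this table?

Codon 1 CAC (His): 36.0 per 1000.
Codon 2 GUG (Val): 38.3 per 1000.
Codon 3 GUU (Val): 10.7 per 1000.
Codon 4 GAU (Asp): 23.4 per 1000.
Codon 5 GUC (Val): 32.9 per 1000.
Lowest frequency is 10.7 at codon 3.

3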